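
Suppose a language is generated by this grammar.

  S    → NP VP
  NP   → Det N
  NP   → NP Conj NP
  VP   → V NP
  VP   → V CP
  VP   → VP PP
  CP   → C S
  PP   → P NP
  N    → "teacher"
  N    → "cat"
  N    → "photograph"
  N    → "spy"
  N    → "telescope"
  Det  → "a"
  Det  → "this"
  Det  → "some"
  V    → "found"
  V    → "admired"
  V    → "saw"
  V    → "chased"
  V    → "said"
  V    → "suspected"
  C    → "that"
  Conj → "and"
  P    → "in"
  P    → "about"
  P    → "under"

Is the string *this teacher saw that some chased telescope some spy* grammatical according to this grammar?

A Det word can never sit immediately before a V word in any string this grammar generates, so the substring 'some chased' rules out a derivation.

Ungrammatical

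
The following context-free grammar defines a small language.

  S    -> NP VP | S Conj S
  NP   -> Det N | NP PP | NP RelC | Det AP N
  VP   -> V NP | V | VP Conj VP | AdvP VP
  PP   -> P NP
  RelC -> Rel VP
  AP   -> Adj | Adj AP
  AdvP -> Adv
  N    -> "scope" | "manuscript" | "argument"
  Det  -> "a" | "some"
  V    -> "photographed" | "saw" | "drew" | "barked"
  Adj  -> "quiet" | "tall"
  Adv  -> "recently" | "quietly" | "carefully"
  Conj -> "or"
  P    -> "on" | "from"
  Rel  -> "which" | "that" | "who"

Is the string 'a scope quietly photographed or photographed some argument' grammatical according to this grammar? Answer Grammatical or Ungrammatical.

S
  NP
    Det: a
    N: scope
  VP
    VP
      AdvP
        Adv: quietly
      VP
        V: photographed
    Conj: or
    VP
      V: photographed
      NP
        Det: some
        N: argument
Every word is introduced by a lexical rule and the phrasal rules combine the resulting categories into a single S.

Grammatical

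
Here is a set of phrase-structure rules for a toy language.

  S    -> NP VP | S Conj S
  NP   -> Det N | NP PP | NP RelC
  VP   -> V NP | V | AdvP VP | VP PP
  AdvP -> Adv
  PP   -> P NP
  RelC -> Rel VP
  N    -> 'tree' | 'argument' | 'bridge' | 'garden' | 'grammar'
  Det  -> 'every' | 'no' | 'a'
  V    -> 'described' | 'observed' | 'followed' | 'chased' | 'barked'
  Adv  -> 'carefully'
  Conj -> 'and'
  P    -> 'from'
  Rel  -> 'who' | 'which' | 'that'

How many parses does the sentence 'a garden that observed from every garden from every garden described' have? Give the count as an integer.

5

Two of the 5 distinct bracketings:
[S [NP [NP [NP [Det a] [N garden]] [RelC [Rel that] [VP [V observed]]]] [PP [P from] [NP [NP [Det every] [N garden]] [PP [P from] [NP [Det every] [N garden]]]]]] [VP [V described]]]
[S [NP [NP [NP [NP [Det a] [N garden]] [RelC [Rel that] [VP [V observed]]]] [PP [P from] [NP [Det every] [N garden]]]] [PP [P from] [NP [Det every] [N garden]]]] [VP [V described]]]
The trees differ in how a recursive rule is bracketed over the same span.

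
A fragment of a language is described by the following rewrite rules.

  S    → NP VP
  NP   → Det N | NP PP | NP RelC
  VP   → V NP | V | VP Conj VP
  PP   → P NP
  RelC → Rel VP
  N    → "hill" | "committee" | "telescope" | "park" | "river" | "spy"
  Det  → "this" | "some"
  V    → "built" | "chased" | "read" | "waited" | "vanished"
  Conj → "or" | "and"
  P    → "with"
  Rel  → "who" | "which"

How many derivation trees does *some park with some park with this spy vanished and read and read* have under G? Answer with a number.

4

Two of the 4 distinct bracketings:
[S [NP [NP [Det some] [N park]] [PP [P with] [NP [NP [Det some] [N park]] [PP [P with] [NP [Det this] [N spy]]]]]] [VP [VP [V vanished]] [Conj and] [VP [VP [V read]] [Conj and] [VP [V read]]]]]
[S [NP [NP [Det some] [N park]] [PP [P with] [NP [NP [Det some] [N park]] [PP [P with] [NP [Det this] [N spy]]]]]] [VP [VP [VP [V vanished]] [Conj and] [VP [V read]]] [Conj and] [VP [V read]]]]
The trees differ in how a recursive rule is bracketed over the same span.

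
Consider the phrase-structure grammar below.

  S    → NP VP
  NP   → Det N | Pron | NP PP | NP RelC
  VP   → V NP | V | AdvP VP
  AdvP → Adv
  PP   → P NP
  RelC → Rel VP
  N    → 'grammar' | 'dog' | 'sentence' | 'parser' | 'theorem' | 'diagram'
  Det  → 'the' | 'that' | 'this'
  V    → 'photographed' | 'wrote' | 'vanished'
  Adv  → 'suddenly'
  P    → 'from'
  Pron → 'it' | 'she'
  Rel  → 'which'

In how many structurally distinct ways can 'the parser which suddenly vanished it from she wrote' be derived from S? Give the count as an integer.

2

The two bracketings:
[S [NP [NP [NP [Det the] [N parser]] [RelC [Rel which] [VP [AdvP [Adv suddenly]] [VP [V vanished] [NP [Pron it]]]]]] [PP [P from] [NP [Pron she]]]] [VP [V wrote]]]
[S [NP [NP [Det the] [N parser]] [RelC [Rel which] [VP [AdvP [Adv suddenly]] [VP [V vanished] [NP [NP [Pron it]] [PP [P from] [NP [Pron she]]]]]]]] [VP [V wrote]]]
The trees differ in how a recursive rule is bracketed over the same span.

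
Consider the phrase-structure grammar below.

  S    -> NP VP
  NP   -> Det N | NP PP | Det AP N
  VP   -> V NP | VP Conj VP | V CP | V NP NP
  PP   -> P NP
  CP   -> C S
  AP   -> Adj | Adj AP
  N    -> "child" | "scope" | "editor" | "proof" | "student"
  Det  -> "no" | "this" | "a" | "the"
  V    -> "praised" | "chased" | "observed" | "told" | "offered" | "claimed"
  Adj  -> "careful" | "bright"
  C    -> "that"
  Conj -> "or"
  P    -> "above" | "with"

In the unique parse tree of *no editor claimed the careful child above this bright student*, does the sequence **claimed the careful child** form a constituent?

No

[S [NP [Det no] [N editor]] [VP [V claimed] [NP [NP [Det the] [AP [Adj careful]] [N child]] [PP [P above] [NP [Det this] [AP [Adj bright]] [N student]]]]]]
The smallest constituent containing 'claimed the careful child' is the VP spanning 'claimed the careful child above this bright student'; no single node in the tree dominates exactly the given words.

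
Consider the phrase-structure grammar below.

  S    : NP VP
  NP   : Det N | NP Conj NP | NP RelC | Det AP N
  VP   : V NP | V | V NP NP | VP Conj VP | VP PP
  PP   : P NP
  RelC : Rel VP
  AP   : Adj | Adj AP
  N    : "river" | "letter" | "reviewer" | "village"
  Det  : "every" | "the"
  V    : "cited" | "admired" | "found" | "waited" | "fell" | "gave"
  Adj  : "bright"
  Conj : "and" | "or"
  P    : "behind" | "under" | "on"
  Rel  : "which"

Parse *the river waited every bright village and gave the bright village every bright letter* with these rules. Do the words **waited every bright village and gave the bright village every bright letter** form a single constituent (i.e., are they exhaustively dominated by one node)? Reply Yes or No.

Yes

[S [NP [Det the] [N river]] [VP [VP [V waited] [NP [Det every] [AP [Adj bright]] [N village]]] [Conj and] [VP [V gave] [NP [Det the] [AP [Adj bright]] [N village]] [NP [Det every] [AP [Adj bright]] [N letter]]]]]
The words 'waited every bright village and gave the bright village every bright letter' are exhaustively dominated by a single VP node (built by VP → VP Conj VP), so they form a constituent.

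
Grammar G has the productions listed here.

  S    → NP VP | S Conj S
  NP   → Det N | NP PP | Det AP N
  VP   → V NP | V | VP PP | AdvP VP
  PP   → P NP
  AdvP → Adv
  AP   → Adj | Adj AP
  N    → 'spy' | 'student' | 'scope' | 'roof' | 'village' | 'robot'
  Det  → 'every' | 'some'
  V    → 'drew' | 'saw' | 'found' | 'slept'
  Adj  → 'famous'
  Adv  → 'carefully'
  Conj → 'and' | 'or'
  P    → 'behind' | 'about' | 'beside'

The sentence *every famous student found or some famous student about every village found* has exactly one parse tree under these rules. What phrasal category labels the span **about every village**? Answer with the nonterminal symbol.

PP

[S [S [NP [Det every] [AP [Adj famous]] [N student]] [VP [V found]]] [Conj or] [S [NP [NP [Det some] [AP [Adj famous]] [N student]] [PP [P about] [NP [Det every] [N village]]]] [VP [V found]]]]
The span 'about every village' is the PP node built by PP → P NP.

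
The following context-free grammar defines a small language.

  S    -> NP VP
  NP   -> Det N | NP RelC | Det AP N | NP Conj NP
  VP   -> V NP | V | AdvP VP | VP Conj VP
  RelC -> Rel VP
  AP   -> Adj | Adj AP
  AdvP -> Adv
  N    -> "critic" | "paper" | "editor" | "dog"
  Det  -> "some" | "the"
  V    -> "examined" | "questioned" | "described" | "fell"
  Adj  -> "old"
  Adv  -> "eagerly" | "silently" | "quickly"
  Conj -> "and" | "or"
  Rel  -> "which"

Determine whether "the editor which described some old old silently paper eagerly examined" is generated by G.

Ungrammatical

An Adj word can never sit immediately before an Adv word in any string this grammar generates, so the substring 'old silently' rules out a derivation.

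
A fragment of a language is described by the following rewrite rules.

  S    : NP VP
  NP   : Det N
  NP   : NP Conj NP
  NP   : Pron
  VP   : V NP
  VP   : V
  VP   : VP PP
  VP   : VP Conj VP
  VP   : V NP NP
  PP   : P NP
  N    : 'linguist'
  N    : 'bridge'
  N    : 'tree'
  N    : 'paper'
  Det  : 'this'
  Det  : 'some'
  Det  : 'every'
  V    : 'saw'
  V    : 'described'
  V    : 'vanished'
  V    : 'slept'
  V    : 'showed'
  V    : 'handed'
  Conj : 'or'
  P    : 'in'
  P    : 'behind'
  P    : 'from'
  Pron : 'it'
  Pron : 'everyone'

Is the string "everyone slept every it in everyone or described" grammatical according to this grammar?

A Det word can never sit immediately before a Pron word in any string this grammar generates, so the substring 'every it' rules out a derivation.

Ungrammatical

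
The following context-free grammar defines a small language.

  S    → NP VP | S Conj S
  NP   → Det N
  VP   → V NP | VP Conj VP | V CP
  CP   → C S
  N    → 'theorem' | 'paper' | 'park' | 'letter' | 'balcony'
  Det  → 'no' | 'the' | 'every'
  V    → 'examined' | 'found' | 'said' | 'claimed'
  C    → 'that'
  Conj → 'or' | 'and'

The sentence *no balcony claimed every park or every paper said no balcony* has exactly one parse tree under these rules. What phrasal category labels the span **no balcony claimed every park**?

S

S
  S
    NP
      Det: no
      N: balcony
    VP
      V: claimed
      NP
        Det: every
        N: park
  Conj: or
  S
    NP
      Det: every
      N: paper
    VP
      V: said
      NP
        Det: no
        N: balcony
The span 'no balcony claimed every park' is the S node built by S → NP VP.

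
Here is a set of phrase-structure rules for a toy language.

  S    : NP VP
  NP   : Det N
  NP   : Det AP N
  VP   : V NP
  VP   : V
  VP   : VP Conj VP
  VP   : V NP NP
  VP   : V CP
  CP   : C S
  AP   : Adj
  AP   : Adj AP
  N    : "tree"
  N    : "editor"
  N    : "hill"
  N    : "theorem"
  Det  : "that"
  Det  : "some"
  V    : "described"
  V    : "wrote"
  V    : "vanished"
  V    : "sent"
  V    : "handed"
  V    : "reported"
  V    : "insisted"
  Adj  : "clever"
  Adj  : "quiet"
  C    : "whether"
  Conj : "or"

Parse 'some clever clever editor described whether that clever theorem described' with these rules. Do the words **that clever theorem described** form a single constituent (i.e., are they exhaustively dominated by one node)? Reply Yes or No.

[S [NP [Det some] [AP [Adj clever] [AP [Adj clever]]] [N editor]] [VP [V described] [CP [C whether] [S [NP [Det that] [AP [Adj clever]] [N theorem]] [VP [V described]]]]]]
The words 'that clever theorem described' are exhaustively dominated by a single S node (built by S → NP VP), so they form a constituent.

Yes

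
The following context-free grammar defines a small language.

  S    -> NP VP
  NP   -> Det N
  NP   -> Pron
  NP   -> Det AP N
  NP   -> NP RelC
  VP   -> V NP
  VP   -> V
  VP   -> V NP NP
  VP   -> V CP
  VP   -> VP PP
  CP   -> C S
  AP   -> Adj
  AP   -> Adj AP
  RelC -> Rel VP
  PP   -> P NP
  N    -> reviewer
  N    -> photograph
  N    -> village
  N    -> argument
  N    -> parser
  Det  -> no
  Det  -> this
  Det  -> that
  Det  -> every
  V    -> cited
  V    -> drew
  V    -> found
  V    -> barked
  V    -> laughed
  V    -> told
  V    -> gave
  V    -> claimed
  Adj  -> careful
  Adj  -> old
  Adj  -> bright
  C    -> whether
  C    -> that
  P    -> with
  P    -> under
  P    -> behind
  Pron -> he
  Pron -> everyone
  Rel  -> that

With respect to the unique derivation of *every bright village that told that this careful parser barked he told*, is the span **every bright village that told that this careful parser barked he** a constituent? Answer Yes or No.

[S [NP [NP [Det every] [AP [Adj bright]] [N village]] [RelC [Rel that] [VP [V told] [CP [C that] [S [NP [Det this] [AP [Adj careful]] [N parser]] [VP [V barked] [NP [Pron he]]]]]]]] [VP [V told]]]
The words 'every bright village that told that this careful parser barked he' are exhaustively dominated by a single NP node (built by NP → NP RelC), so they form a constituent.

Yes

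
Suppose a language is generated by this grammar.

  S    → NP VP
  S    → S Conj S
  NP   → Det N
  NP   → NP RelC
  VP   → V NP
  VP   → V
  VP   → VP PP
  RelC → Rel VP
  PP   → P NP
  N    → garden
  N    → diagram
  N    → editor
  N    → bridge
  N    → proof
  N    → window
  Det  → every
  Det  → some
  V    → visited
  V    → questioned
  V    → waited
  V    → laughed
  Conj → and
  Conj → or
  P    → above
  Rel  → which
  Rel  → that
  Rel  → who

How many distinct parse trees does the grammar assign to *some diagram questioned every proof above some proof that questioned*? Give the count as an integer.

[S [NP [Det some] [N diagram]] [VP [VP [V questioned] [NP [Det every] [N proof]]] [PP [P above] [NP [NP [Det some] [N proof]] [RelC [Rel that] [VP [V questioned]]]]]]]
No rule offers an alternative attachment or grouping for any span, so this is the only derivation.

1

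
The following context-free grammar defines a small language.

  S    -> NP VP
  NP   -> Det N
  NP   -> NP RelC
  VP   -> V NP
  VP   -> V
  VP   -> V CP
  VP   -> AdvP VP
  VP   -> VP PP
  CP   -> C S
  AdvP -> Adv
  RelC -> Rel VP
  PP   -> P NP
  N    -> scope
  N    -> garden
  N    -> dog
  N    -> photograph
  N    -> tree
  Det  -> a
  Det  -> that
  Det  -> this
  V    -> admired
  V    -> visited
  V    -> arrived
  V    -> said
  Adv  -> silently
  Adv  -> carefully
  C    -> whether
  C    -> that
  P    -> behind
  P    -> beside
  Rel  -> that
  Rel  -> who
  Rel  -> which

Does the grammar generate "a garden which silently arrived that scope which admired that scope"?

Ungrammatical

For S → NP VP, every NP-prefix leaves a non-VP remainder: after 'a garden' the remainder is not a VP; after 'a garden which silently arrived' the remainder is not a VP; after 'a garden which silently arrived that scope' the remainder is not a VP (and 1 more).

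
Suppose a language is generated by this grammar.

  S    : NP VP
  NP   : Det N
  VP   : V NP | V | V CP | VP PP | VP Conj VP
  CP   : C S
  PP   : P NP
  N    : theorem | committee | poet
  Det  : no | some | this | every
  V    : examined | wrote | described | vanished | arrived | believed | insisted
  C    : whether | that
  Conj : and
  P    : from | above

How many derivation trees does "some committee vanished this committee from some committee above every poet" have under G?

[S [NP [Det some] [N committee]] [VP [VP [VP [V vanished] [NP [Det this] [N committee]]] [PP [P from] [NP [Det some] [N committee]]]] [PP [P above] [NP [Det every] [N poet]]]]]
No rule offers an alternative attachment or grouping for any span, so this is the only derivation.

1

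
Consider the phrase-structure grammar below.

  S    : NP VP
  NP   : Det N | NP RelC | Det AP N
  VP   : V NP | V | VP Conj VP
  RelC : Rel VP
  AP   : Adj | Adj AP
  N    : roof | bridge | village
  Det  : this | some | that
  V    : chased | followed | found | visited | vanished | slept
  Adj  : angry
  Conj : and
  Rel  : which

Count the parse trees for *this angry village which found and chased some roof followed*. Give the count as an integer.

1

[S [NP [NP [Det this] [AP [Adj angry]] [N village]] [RelC [Rel which] [VP [VP [V found]] [Conj and] [VP [V chased] [NP [Det some] [N roof]]]]]] [VP [V followed]]]
No rule offers an alternative attachment or grouping for any span, so this is the only derivation.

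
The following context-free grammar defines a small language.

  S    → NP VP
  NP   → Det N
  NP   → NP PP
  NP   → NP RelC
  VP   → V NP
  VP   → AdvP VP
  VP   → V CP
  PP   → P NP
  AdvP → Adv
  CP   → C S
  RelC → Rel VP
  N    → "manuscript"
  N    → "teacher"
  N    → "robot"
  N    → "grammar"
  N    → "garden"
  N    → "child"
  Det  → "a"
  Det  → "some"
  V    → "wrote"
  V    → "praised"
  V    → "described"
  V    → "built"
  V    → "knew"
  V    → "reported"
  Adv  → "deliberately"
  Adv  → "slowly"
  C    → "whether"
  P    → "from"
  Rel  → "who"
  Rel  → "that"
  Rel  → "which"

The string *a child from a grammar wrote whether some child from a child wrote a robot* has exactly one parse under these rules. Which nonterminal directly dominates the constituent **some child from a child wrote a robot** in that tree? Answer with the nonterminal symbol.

S
  NP
    NP
      Det: a
      N: child
    PP
      P: from
      NP
        Det: a
        N: grammar
  VP
    V: wrote
    CP
      C: whether
      S
        NP
          NP
            Det: some
            N: child
          PP
            P: from
            NP
              Det: a
              N: child
        VP
          V: wrote
          NP
            Det: a
            N: robot
The span 'some child from a child wrote a robot' is the S node built by S → NP VP.
Its mother is the CP built by CP → C S.

CP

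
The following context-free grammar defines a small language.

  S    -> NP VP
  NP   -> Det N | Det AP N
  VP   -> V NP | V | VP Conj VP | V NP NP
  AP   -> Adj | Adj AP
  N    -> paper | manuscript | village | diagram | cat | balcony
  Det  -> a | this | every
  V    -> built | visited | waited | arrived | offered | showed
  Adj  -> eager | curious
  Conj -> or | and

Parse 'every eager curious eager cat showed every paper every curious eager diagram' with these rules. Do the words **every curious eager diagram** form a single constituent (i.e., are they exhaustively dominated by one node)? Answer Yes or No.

[S [NP [Det every] [AP [Adj eager] [AP [Adj curious] [AP [Adj eager]]]] [N cat]] [VP [V showed] [NP [Det every] [N paper]] [NP [Det every] [AP [Adj curious] [AP [Adj eager]]] [N diagram]]]]
The words 'every curious eager diagram' are exhaustively dominated by a single NP node (built by NP → Det AP N), so they form a constituent.

Yes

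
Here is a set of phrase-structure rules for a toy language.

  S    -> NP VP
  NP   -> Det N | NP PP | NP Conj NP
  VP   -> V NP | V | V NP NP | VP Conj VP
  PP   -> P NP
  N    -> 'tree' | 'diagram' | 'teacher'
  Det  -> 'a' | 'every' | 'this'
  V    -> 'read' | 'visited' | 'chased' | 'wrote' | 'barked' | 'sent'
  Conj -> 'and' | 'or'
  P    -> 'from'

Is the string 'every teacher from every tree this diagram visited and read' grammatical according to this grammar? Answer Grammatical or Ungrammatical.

For S → NP VP, every NP-prefix leaves a non-VP remainder: after 'every teacher' the remainder is not a VP; after 'every teacher from every tree' the remainder is not a VP.

Ungrammatical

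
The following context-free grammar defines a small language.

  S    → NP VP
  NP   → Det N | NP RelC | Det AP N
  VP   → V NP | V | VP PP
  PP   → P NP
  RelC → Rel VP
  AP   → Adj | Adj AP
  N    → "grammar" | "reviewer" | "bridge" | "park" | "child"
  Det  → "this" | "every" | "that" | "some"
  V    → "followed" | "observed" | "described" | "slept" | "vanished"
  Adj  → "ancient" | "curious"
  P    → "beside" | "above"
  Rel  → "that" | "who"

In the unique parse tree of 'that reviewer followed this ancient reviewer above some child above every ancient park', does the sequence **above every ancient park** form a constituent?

[S [NP [Det that] [N reviewer]] [VP [VP [VP [V followed] [NP [Det this] [AP [Adj ancient]] [N reviewer]]] [PP [P above] [NP [Det some] [N child]]]] [PP [P above] [NP [Det every] [AP [Adj ancient]] [N park]]]]]
The words 'above every ancient park' are exhaustively dominated by a single PP node (built by PP → P NP), so they form a constituent.

Yes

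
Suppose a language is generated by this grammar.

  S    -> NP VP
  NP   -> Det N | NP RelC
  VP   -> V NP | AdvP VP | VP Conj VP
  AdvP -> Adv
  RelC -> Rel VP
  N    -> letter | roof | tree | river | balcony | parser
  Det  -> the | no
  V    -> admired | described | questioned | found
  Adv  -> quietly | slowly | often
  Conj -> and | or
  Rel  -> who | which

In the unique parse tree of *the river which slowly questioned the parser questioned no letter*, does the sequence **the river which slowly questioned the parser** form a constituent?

[S [NP [NP [Det the] [N river]] [RelC [Rel which] [VP [AdvP [Adv slowly]] [VP [V questioned] [NP [Det the] [N parser]]]]]] [VP [V questioned] [NP [Det no] [N letter]]]]
The words 'the river which slowly questioned the parser' are exhaustively dominated by a single NP node (built by NP → NP RelC), so they form a constituent.

Yes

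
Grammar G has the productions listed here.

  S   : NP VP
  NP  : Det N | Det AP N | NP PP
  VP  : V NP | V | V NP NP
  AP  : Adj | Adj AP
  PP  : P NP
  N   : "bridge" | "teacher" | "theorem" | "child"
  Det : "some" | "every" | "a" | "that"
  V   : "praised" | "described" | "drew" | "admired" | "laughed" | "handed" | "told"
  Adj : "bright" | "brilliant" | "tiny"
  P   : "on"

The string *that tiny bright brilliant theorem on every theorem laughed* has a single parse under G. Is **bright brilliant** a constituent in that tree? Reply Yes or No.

[S [NP [NP [Det that] [AP [Adj tiny] [AP [Adj bright] [AP [Adj brilliant]]]] [N theorem]] [PP [P on] [NP [Det every] [N theorem]]]] [VP [V laughed]]]
The words 'bright brilliant' are exhaustively dominated by a single AP node (built by AP → Adj AP), so they form a constituent.

Yes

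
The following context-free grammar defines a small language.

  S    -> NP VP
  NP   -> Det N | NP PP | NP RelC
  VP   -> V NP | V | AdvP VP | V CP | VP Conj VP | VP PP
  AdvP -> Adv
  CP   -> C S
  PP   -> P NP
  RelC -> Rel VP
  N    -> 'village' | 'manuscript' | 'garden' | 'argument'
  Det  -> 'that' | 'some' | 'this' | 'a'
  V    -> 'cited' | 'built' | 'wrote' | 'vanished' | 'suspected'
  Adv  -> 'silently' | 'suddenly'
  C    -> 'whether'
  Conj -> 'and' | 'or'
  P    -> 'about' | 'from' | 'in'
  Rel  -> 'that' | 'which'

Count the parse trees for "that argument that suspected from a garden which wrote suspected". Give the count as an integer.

4

Two of the 4 distinct bracketings:
[S [NP [NP [NP [Det that] [N argument]] [RelC [Rel that] [VP [V suspected]]]] [PP [P from] [NP [NP [Det a] [N garden]] [RelC [Rel which] [VP [V wrote]]]]]] [VP [V suspected]]]
[S [NP [NP [Det that] [N argument]] [RelC [Rel that] [VP [VP [V suspected]] [PP [P from] [NP [NP [Det a] [N garden]] [RelC [Rel which] [VP [V wrote]]]]]]]] [VP [V suspected]]]
The difference turns on whether NP → NP PP is used at the relevant span, versus an alternative expansion of NP.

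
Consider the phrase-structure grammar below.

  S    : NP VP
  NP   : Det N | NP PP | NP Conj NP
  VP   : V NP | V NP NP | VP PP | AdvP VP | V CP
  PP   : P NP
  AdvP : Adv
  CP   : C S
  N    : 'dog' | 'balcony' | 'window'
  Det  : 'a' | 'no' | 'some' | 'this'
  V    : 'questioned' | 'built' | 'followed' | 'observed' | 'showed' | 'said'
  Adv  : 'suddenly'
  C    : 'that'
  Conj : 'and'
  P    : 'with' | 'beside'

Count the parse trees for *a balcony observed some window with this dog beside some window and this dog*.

9

Two of the 9 distinct bracketings:
[S [NP [Det a] [N balcony]] [VP [V observed] [NP [NP [Det some] [N window]] [PP [P with] [NP [NP [Det this] [N dog]] [PP [P beside] [NP [NP [Det some] [N window]] [Conj and] [NP [Det this] [N dog]]]]]]]]]
[S [NP [Det a] [N balcony]] [VP [V observed] [NP [NP [Det some] [N window]] [PP [P with] [NP [NP [NP [Det this] [N dog]] [PP [P beside] [NP [Det some] [N window]]]] [Conj and] [NP [Det this] [N dog]]]]]]]
The trees differ in how a recursive rule is bracketed over the same span.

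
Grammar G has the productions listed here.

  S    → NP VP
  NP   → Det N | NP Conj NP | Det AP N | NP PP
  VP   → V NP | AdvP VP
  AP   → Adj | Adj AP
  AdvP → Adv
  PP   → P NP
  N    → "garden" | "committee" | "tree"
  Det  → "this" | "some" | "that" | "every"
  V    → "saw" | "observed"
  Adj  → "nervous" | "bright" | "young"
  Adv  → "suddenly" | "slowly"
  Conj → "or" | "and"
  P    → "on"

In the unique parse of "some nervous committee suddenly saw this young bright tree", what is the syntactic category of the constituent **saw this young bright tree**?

S
  NP
    Det: some
    AP
      Adj: nervous
    N: committee
  VP
    AdvP
      Adv: suddenly
    VP
      V: saw
      NP
        Det: this
        AP
          Adj: young
          AP
            Adj: bright
        N: tree
The span 'saw this young bright tree' is the VP node built by VP → V NP.

VP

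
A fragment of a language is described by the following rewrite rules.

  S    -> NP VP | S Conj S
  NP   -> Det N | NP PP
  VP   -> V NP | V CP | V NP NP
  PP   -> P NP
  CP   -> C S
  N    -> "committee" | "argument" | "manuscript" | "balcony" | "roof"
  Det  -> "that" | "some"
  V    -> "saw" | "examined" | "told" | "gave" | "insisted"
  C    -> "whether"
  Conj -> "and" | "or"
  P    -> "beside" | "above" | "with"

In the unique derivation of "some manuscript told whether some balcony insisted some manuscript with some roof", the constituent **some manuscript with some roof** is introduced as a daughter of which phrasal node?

S
  NP
    Det: some
    N: manuscript
  VP
    V: told
    CP
      C: whether
      S
        NP
          Det: some
          N: balcony
        VP
          V: insisted
          NP
            NP
              Det: some
              N: manuscript
            PP
              P: with
              NP
                Det: some
                N: roof
The span 'some manuscript with some roof' is the NP node built by NP → NP PP.
Its mother is the VP built by VP → V NP.

VP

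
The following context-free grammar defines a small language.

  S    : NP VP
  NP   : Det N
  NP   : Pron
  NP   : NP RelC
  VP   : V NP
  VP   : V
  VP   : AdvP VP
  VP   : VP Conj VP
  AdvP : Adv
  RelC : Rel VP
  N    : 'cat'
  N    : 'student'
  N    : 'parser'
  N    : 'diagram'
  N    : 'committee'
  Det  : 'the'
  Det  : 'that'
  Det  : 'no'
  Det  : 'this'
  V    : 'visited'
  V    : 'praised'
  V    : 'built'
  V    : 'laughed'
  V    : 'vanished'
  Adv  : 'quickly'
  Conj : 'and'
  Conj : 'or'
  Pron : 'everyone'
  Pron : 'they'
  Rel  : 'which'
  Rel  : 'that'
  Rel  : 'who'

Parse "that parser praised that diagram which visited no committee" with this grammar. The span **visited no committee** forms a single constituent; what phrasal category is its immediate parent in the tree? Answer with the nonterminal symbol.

RelC

S
  NP
    Det: that
    N: parser
  VP
    V: praised
    NP
      NP
        Det: that
        N: diagram
      RelC
        Rel: which
        VP
          V: visited
          NP
            Det: no
            N: committee
The span 'visited no committee' is the VP node built by VP → V NP.
Its mother is the RelC built by RelC → Rel VP.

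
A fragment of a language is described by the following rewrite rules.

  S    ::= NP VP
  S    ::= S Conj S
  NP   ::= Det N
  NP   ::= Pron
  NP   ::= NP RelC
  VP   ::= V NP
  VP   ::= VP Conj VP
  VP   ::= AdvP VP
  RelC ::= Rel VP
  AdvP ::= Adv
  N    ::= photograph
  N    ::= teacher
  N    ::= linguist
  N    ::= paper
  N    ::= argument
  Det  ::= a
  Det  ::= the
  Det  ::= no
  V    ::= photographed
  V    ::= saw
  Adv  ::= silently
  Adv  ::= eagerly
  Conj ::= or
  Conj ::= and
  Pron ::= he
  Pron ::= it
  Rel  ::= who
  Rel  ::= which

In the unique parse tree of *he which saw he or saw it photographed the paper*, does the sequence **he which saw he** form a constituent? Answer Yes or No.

[S [NP [NP [Pron he]] [RelC [Rel which] [VP [VP [V saw] [NP [Pron he]]] [Conj or] [VP [V saw] [NP [Pron it]]]]]] [VP [V photographed] [NP [Det the] [N paper]]]]
The smallest constituent containing 'he which saw he' is the NP spanning 'he which saw he or saw it'; no single node in the tree dominates exactly the given words.

No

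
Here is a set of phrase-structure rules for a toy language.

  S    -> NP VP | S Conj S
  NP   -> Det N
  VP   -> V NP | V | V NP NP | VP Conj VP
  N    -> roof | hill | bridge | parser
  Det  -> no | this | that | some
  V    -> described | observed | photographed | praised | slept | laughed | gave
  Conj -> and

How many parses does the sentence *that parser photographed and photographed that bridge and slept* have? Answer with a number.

2

The two bracketings:
[S [NP [Det that] [N parser]] [VP [VP [V photographed]] [Conj and] [VP [VP [V photographed] [NP [Det that] [N bridge]]] [Conj and] [VP [V slept]]]]]
[S [NP [Det that] [N parser]] [VP [VP [VP [V photographed]] [Conj and] [VP [V photographed] [NP [Det that] [N bridge]]]] [Conj and] [VP [V slept]]]]
The trees differ in how a recursive rule is bracketed over the same span.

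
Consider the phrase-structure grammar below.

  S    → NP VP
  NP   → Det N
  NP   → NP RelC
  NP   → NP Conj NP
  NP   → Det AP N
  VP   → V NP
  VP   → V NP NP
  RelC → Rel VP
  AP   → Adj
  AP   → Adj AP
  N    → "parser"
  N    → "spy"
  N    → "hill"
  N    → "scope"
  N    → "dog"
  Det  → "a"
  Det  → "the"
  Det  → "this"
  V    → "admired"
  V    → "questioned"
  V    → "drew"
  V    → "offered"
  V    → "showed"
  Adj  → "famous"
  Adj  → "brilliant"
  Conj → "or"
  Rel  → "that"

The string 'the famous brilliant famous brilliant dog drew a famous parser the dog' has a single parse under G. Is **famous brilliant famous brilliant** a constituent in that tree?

Yes

[S [NP [Det the] [AP [Adj famous] [AP [Adj brilliant] [AP [Adj famous] [AP [Adj brilliant]]]]] [N dog]] [VP [V drew] [NP [Det a] [AP [Adj famous]] [N parser]] [NP [Det the] [N dog]]]]
The words 'famous brilliant famous brilliant' are exhaustively dominated by a single AP node (built by AP → Adj AP), so they form a constituent.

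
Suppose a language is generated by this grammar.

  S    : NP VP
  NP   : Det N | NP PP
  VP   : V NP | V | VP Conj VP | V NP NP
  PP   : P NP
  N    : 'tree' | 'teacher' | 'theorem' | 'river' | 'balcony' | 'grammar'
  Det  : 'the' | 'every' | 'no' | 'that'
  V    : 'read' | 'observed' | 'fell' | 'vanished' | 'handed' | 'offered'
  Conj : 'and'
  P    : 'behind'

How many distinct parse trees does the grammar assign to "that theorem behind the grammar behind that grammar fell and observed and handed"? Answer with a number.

Two of the 4 distinct bracketings:
[S [NP [NP [Det that] [N theorem]] [PP [P behind] [NP [NP [Det the] [N grammar]] [PP [P behind] [NP [Det that] [N grammar]]]]]] [VP [VP [V fell]] [Conj and] [VP [VP [V observed]] [Conj and] [VP [V handed]]]]]
[S [NP [NP [Det that] [N theorem]] [PP [P behind] [NP [NP [Det the] [N grammar]] [PP [P behind] [NP [Det that] [N grammar]]]]]] [VP [VP [VP [V fell]] [Conj and] [VP [V observed]]] [Conj and] [VP [V handed]]]]
The trees differ in how a recursive rule is bracketed over the same span.

4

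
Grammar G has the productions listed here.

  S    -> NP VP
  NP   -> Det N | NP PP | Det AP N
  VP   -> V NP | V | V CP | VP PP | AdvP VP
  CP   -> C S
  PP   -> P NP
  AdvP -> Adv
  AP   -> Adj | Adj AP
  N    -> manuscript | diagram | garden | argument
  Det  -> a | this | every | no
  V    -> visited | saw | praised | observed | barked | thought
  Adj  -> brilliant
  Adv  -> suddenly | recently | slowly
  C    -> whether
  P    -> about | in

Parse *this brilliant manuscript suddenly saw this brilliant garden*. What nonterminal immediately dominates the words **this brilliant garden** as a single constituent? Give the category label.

NP

[S [NP [Det this] [AP [Adj brilliant]] [N manuscript]] [VP [AdvP [Adv suddenly]] [VP [V saw] [NP [Det this] [AP [Adj brilliant]] [N garden]]]]]
The span 'this brilliant garden' is the NP node built by NP → Det AP N.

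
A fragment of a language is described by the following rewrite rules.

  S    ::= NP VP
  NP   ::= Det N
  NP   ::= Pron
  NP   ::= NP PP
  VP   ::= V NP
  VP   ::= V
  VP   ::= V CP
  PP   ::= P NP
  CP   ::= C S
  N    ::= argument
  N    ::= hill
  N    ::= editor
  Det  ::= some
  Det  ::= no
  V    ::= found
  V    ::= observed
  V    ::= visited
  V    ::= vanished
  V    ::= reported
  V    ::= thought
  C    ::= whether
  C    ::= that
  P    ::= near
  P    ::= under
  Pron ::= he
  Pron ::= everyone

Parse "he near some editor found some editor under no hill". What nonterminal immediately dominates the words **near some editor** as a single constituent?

S
  NP
    NP
      Pron: he
    PP
      P: near
      NP
        Det: some
        N: editor
  VP
    V: found
    NP
      NP
        Det: some
        N: editor
      PP
        P: under
        NP
          Det: no
          N: hill
The span 'near some editor' is the PP node built by PP → P NP.

PP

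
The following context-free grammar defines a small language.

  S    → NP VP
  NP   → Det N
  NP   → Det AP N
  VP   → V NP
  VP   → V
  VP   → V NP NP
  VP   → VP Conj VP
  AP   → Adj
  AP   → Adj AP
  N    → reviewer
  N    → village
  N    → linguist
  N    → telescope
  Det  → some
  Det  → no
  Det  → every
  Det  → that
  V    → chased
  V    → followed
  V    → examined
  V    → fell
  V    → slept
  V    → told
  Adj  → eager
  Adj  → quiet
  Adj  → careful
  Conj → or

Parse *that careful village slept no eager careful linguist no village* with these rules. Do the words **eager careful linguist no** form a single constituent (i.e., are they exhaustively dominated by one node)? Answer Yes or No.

No

[S [NP [Det that] [AP [Adj careful]] [N village]] [VP [V slept] [NP [Det no] [AP [Adj eager] [AP [Adj careful]]] [N linguist]] [NP [Det no] [N village]]]]
The smallest constituent containing 'eager careful linguist no' is the VP spanning 'slept no eager careful linguist no village'; no single node in the tree dominates exactly the given words.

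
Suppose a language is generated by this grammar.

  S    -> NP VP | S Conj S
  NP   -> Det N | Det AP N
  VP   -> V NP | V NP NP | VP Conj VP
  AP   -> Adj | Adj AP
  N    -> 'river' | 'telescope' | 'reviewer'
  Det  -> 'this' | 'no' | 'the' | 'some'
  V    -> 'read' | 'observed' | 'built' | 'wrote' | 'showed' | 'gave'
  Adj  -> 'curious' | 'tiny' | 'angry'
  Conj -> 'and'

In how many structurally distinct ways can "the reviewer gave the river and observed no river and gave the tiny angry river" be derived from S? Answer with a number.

The two bracketings:
[S [NP [Det the] [N reviewer]] [VP [VP [V gave] [NP [Det the] [N river]]] [Conj and] [VP [VP [V observed] [NP [Det no] [N river]]] [Conj and] [VP [V gave] [NP [Det the] [AP [Adj tiny] [AP [Adj angry]]] [N river]]]]]]
[S [NP [Det the] [N reviewer]] [VP [VP [VP [V gave] [NP [Det the] [N river]]] [Conj and] [VP [V observed] [NP [Det no] [N river]]]] [Conj and] [VP [V gave] [NP [Det the] [AP [Adj tiny] [AP [Adj angry]]] [N river]]]]]
The trees differ in how a recursive rule is bracketed over the same span.

2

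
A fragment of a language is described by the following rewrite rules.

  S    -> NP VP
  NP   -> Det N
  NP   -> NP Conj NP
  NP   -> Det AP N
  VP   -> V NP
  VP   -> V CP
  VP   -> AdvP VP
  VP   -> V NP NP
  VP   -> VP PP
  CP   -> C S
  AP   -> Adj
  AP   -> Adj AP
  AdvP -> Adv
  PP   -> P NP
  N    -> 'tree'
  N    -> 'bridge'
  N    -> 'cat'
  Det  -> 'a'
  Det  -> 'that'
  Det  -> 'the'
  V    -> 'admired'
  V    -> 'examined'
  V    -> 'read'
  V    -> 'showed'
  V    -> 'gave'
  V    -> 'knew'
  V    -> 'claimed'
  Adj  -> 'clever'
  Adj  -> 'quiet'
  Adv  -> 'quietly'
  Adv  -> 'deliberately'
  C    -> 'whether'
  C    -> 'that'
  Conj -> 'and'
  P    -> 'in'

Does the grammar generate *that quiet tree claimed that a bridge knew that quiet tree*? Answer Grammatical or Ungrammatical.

[S [NP [Det that] [AP [Adj quiet]] [N tree]] [VP [V claimed] [CP [C that] [S [NP [Det a] [N bridge]] [VP [V knew] [NP [Det that] [AP [Adj quiet]] [N tree]]]]]]]
The bracketing above is licensed at every node by one of the given productions, with S at the root.

Grammatical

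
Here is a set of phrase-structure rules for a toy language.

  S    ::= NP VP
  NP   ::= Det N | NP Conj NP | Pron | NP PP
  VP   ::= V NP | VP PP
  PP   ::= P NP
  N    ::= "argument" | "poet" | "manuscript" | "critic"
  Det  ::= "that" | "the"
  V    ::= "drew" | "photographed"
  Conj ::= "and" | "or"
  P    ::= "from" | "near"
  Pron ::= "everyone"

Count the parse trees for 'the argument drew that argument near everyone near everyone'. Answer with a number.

5

Two of the 5 distinct bracketings:
[S [NP [Det the] [N argument]] [VP [V drew] [NP [NP [Det that] [N argument]] [PP [P near] [NP [NP [Pron everyone]] [PP [P near] [NP [Pron everyone]]]]]]]]
[S [NP [Det the] [N argument]] [VP [V drew] [NP [NP [NP [Det that] [N argument]] [PP [P near] [NP [Pron everyone]]]] [PP [P near] [NP [Pron everyone]]]]]]
The trees differ in how a recursive rule is bracketed over the same span.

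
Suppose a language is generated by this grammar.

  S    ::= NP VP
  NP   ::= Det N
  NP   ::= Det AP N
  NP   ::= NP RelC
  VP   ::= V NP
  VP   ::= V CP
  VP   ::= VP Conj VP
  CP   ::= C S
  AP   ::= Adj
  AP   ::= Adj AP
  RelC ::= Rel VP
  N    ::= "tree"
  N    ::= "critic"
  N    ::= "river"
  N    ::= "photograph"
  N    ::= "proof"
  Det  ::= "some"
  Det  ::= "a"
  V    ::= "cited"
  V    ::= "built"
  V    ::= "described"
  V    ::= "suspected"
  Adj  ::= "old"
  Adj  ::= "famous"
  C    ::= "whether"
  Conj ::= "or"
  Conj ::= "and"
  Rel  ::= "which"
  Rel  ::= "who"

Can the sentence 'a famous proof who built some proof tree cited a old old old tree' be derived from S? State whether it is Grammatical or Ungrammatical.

An N word can never sit immediately before an N word in any string this grammar generates, so the substring 'proof tree' rules out a derivation.

Ungrammatical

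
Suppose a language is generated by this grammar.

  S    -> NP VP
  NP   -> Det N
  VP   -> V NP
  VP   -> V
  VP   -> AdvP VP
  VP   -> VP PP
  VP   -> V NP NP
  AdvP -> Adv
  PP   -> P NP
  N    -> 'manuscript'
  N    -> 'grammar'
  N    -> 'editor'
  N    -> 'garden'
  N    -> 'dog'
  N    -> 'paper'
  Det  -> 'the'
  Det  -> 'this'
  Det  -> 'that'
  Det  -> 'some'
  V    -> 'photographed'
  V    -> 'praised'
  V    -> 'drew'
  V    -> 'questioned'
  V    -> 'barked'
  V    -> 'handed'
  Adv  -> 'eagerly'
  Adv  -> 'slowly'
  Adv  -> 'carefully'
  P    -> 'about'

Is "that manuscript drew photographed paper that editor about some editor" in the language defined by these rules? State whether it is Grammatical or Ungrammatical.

A V word can never sit immediately before a V word in any string this grammar generates, so the substring 'drew photographed' rules out a derivation.

Ungrammatical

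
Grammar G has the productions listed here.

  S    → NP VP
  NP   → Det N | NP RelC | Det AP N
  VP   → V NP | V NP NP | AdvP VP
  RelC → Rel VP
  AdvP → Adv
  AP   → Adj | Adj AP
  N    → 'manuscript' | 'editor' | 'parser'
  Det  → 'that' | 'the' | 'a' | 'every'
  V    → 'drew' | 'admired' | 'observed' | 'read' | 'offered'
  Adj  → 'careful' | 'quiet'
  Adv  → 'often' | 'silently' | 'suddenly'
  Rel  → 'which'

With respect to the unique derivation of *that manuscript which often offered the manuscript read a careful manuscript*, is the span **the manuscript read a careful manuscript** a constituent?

No

[S [NP [NP [Det that] [N manuscript]] [RelC [Rel which] [VP [AdvP [Adv often]] [VP [V offered] [NP [Det the] [N manuscript]]]]]] [VP [V read] [NP [Det a] [AP [Adj careful]] [N manuscript]]]]
The smallest constituent containing 'the manuscript read a careful manuscript' is the S spanning 'that manuscript which often offered the manuscript read a careful manuscript'; no single node in the tree dominates exactly the given words.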